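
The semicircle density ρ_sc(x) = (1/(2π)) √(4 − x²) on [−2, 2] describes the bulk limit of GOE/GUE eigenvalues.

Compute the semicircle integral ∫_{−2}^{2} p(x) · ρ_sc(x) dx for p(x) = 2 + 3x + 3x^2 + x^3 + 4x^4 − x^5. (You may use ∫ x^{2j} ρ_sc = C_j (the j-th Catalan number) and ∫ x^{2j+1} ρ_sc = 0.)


Write p(x) = Σ a_i x^i, split into monomials and integrate each against ρ_sc separately.
Using ∫ x^{2j} ρ_sc = C_j = (1/(j+1)) C(2j, j) (Catalan numbers) and ∫ x^{2j+1} ρ_sc = 0 (odd monomials vanish by symmetry):
  i = 0 (even): a_0 · C_{0} = 2 · 1 = 2
  i = 1 (odd): ∫ x^1 ρ_sc = 0 (vanishes)
  i = 2 (even): a_2 · C_{1} = 3 · 1 = 3
  i = 3 (odd): ∫ x^3 ρ_sc = 0 (vanishes)
  i = 4 (even): a_4 · C_{2} = 4 · 2 = 8
  i = 5 (odd): ∫ x^5 ρ_sc = 0 (vanishes)

Summing the contributions: ∫_{−2}^{2} p(x) ρ_sc(x) dx = 2 + 3 + 8 = 13.


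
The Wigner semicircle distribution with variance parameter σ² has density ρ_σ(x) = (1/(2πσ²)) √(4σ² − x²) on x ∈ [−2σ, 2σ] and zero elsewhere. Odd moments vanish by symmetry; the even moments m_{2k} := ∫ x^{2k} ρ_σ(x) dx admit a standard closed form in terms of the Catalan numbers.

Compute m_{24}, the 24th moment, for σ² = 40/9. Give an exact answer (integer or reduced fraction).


By the scaled semicircle moment identity, m_{2k} = σ^{2k} · C_k with k = 12.
C_12 = (1/(k+1)) · C(2k, k) = (1/13) · C(24, 12) = (1/13) · 2704156 = 208012.
σ^{2k} = (σ²)^k = (40/9)^12 = 16777216000000000000/282429536481.

Therefore m_{24} = σ^{24} · C_12 = (16777216000000000000/282429536481) · 208012 = 3489862254592000000000000/282429536481.


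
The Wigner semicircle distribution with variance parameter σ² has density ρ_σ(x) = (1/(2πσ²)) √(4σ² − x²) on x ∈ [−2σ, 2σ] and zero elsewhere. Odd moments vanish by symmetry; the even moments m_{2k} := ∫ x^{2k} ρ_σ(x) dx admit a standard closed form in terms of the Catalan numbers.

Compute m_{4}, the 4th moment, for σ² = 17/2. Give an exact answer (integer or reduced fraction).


By the scaled semicircle moment identity, m_{2k} = σ^{2k} · C_k with k = 2.
C_2 = (1/(k+1)) · C(2k, k) = (1/3) · C(4, 2) = (1/3) · 6 = 2.
σ^{2k} = (σ²)^k = (17/2)^2 = 289/4.

Therefore m_{4} = σ^{4} · C_2 = (289/4) · 2 = 289/2.


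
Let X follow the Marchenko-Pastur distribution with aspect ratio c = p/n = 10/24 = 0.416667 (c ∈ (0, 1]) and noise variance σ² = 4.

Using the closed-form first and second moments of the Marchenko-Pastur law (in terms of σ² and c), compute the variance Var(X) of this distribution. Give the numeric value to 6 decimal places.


Recall the MP moments m_1 = E[X] = σ² and m_2 = E[X²] = σ⁴ (1 + c).
m_1 = E[X] = σ² = 4, so m_1² = 16.
m_2 = E[X²] = σ⁴ (1 + c) = 16 · (1 + 0.416667) = 16 · 1.416667 = 22.666667.
(Note m_2 − m_1² simplifies to c · σ⁴ = 0.416667 · 16.)

Var(X) = m_2 − m_1² = 22.666667 − 16 = 6.666667.


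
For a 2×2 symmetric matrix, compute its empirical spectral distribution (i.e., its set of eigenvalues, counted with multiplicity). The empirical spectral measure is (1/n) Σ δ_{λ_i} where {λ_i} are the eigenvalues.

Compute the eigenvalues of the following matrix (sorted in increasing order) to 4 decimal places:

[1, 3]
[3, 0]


Since M is real symmetric, both eigenvalues are real; they are the roots of det(λI − M) = λ² − (tr M) λ + det M.
tr M = 1 + 0 = 1.
det M = 1·0 − 3² = 0 − 9 = -9.
Characteristic polynomial: λ² − λ − 9 = 0.
Discriminant Δ = (tr M)² − 4·det M = 1 − (-36) = 37; √Δ = 6.082763.
λ = (tr M ± √Δ)/2 = (1 ± 6.082763)/2, giving (tr M − √Δ)/2 = -2.5414 and (tr M + √Δ)/2 = 3.5414.

Eigenvalues sorted in increasing order: [-2.5414, 3.5414].


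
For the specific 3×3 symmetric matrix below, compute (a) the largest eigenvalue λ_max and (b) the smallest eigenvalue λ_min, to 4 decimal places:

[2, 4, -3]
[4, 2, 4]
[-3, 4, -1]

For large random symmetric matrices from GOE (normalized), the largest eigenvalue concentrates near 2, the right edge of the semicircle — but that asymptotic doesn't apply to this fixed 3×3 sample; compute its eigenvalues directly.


Since M is real symmetric, all three eigenvalues are real; they are the roots of det(λI − M) = λ³ − (tr M) λ² + s λ − det M, where s is the sum of the principal 2×2 minors.
tr M = 2 + 2 + (-1) = 3.
s = (2·2 − 4²) + (2·(-1) − (-3)²) + (2·(-1) − 4²) = -12 + (-11) + (-18) = -41.
det M (expand along row 1) = 2·(-18) − 4·8 + (-3)·22 = -134.
Characteristic polynomial: λ³ − 3λ² − 41λ + 134 = 0.
Substitute λ = y + (tr M)/3 = y + 1.000000 to remove the quadratic term: y³ + p·y + q = 0 with p = s − (tr M)²/3 = -44.000000 and q = −2(tr M)³/27 + (tr M)·s/3 − det M = 91.000000.
Three real roots ⇒ use the trigonometric (Viète) form: r = 2√(−p/3) = 7.659417, φ = arccos(3q/(p·r)) = arccos(-0.810055) = 2.515041 rad.
y_k = r·cos(φ/3 − 2πk/3) for k = 0, 1, 2 gives y = 5.121796, 2.371181, -7.492977.
λ_k = y_k + 1.000000 gives λ = 6.1218, 3.3712, -6.4930 (check: the sum is 3.0000 = tr M).

Hence λ_max = 6.1218 and λ_min = -6.4930.


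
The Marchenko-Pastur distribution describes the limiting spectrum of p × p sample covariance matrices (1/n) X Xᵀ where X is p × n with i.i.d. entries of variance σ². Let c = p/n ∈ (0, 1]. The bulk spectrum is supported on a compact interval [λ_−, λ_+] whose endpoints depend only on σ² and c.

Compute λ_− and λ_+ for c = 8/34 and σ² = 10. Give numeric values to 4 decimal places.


c = 8/34 = 0.235294; √c = 0.485071.
λ_− = σ² (1 − √c)² = 10 · (1 − 0.485071)² = 10 · (0.514929)² = 2.651516.
λ_+ = σ² (1 + √c)² = 10 · (1 + 0.485071)² = 10 · (1.485071)² = 22.054366.

Rounded to 4 decimal places: λ_− ≈ 2.6515, λ_+ ≈ 22.0544.


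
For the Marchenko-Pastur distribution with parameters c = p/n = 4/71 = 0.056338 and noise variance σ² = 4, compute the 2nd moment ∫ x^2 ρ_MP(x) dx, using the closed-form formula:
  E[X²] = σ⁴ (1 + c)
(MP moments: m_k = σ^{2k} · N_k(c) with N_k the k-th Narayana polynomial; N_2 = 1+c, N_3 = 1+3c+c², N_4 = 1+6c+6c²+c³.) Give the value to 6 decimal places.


E[X²] = σ⁴ (1 + c) (second MP moment). With σ² = 4 (so σ⁴ = 16) and c = 4/71 = 0.056338: E[X²] = 16 · (1 + 0.056338) = 16 · 1.056338.

So E[X^2] = 16.901408.


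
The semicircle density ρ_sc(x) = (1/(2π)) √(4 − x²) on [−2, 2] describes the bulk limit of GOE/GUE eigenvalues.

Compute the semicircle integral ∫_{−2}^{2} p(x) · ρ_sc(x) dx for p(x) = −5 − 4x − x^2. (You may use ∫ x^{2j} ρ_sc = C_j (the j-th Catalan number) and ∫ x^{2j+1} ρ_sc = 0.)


Write p(x) = Σ a_i x^i, split into monomials and integrate each against ρ_sc separately.
Using ∫ x^{2j} ρ_sc = C_j = (1/(j+1)) C(2j, j) (Catalan numbers) and ∫ x^{2j+1} ρ_sc = 0 (odd monomials vanish by symmetry):
  i = 0 (even): a_0 · C_{0} = -5 · 1 = -5
  i = 1 (odd): ∫ x^1 ρ_sc = 0 (vanishes)
  i = 2 (even): a_2 · C_{1} = -1 · 1 = -1

Summing the contributions: ∫_{−2}^{2} p(x) ρ_sc(x) dx = (-5) + (-1) = -6.


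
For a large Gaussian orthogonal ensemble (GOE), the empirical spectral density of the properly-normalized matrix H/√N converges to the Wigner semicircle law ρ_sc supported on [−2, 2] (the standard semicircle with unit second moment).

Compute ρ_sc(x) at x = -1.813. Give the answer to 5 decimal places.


ρ_sc(x) = (1/(2π)) √(4 − x²). With x = -1.813:
  4 − x² = 4 − (-1.813)² = 4 − 3.286969 = 0.713031.
  √(4 − x²) = 0.844412.
  1/(2π) = 0.159155.
  ρ_sc(-1.813) = 0.159155 · 0.844412 = 0.134392.

Rounded to 5 decimal places: ρ_sc(-1.813) ≈ 0.13439.


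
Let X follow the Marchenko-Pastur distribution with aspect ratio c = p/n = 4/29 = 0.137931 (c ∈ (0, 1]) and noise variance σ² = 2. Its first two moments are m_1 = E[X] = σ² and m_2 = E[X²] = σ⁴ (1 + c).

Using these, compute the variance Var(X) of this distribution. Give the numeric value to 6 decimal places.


m_1 = E[X] = σ² = 2, so m_1² = 4.
m_2 = E[X²] = σ⁴ (1 + c) = 4 · (1 + 0.137931) = 4 · 1.137931 = 4.551724.
(Note m_2 − m_1² simplifies to c · σ⁴ = 0.137931 · 4.)

Var(X) = m_2 − m_1² = 4.551724 − 4 = 0.551724.


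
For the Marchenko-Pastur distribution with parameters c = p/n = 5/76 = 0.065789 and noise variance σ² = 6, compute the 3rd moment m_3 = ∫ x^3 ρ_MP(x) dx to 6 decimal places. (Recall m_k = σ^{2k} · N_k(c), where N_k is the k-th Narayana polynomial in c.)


E[X³] = σ⁶ (1 + 3c + c²) (third MP moment). With σ² = 6 (so σ⁶ = 216) and c = 5/76 = 0.065789: E[X³] = 216 · (1 + 3·0.065789 + (0.065789)²) = 216 · 1.201697.

So E[X^3] = 259.566482.


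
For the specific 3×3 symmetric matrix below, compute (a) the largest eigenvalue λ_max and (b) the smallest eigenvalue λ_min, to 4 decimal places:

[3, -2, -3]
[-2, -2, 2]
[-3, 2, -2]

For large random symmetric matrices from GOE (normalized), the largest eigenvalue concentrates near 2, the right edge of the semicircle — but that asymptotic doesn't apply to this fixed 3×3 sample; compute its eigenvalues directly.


Since M is real symmetric, all three eigenvalues are real; they are the roots of det(λI − M) = λ³ − (tr M) λ² + s λ − det M, where s is the sum of the principal 2×2 minors.
tr M = 3 + (-2) + (-2) = -1.
s = (3·(-2) − (-2)²) + (3·(-2) − (-3)²) + ((-2)·(-2) − 2²) = -10 + (-15) + 0 = -25.
det M (expand along row 1) = 3·0 − (-2)·10 + (-3)·(-10) = 50.
Characteristic polynomial: λ³ + λ² − 25λ − 50 = 0.
Substitute λ = y + (tr M)/3 = y − 0.333333 to remove the quadratic term: y³ + p·y + q = 0 with p = s − (tr M)²/3 = -25.333333 and q = −2(tr M)³/27 + (tr M)·s/3 − det M = -41.592593.
Three real roots ⇒ use the trigonometric (Viète) form: r = 2√(−p/3) = 5.811865, φ = arccos(3q/(p·r)) = arccos(0.847480) = 0.559577 rad.
y_k = r·cos(φ/3 − 2πk/3) for k = 0, 1, 2 gives y = 5.711055, -1.922137, -3.788918.
λ_k = y_k − 0.333333 gives λ = 5.3777, -2.2555, -4.1223 (check: the sum is -1.0000 = tr M).

Hence λ_max = 5.3777 and λ_min = -4.1223.


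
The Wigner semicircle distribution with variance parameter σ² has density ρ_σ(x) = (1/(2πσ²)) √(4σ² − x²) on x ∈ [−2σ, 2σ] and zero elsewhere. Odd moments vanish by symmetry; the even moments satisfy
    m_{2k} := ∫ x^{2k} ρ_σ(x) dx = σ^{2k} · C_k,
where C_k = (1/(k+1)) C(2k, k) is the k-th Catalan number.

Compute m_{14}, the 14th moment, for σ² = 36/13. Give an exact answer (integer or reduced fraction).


By the scaled semicircle moment identity, m_{2k} = σ^{2k} · C_k with k = 7.
C_7 = (1/(k+1)) · C(2k, k) = (1/8) · C(14, 7) = (1/8) · 3432 = 429.
σ^{2k} = (σ²)^k = (36/13)^7 = 78364164096/62748517.

Therefore m_{14} = σ^{14} · C_7 = (78364164096/62748517) · 429 = 2586017415168/4826809.


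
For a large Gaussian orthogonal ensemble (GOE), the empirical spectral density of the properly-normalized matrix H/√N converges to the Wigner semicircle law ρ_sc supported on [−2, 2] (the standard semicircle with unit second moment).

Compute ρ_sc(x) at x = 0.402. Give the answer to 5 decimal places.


ρ_sc(x) = (1/(2π)) √(4 − x²). With x = 0.402:
  4 − x² = 4 − (0.402)² = 4 − 0.161604 = 3.838396.
  √(4 − x²) = 1.959182.
  1/(2π) = 0.159155.
  ρ_sc(0.402) = 0.159155 · 1.959182 = 0.311814.

Rounded to 5 decimal places: ρ_sc(0.402) ≈ 0.31181.


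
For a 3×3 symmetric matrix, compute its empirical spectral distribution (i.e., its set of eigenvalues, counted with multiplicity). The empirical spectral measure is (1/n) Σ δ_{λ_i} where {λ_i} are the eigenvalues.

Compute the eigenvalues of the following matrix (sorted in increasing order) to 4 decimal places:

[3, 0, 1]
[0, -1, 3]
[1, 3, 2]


Since M is real symmetric, all three eigenvalues are real; they are the roots of det(λI − M) = λ³ − (tr M) λ² + s λ − det M, where s is the sum of the principal 2×2 minors.
tr M = 3 + (-1) + 2 = 4.
s = (3·(-1) − 0²) + (3·2 − 1²) + ((-1)·2 − 3²) = -3 + 5 + (-11) = -9.
det M (expand along row 1) = 3·(-11) − 0·(-3) + 1·1 = -32.
Characteristic polynomial: λ³ − 4λ² − 9λ + 32 = 0.
Substitute λ = y + (tr M)/3 = y + 1.333333 to remove the quadratic term: y³ + p·y + q = 0 with p = s − (tr M)²/3 = -14.333333 and q = −2(tr M)³/27 + (tr M)·s/3 − det M = 15.259259.
Three real roots ⇒ use the trigonometric (Viète) form: r = 2√(−p/3) = 4.371626, φ = arccos(3q/(p·r)) = arccos(-0.730575) = 2.389959 rad.
y_k = r·cos(φ/3 − 2πk/3) for k = 0, 1, 2 gives y = 3.056220, 1.178913, -4.235133.
λ_k = y_k + 1.333333 gives λ = 4.3896, 2.5122, -2.9018 (check: the sum is 4.0000 = tr M).

Eigenvalues sorted in increasing order: [-2.9018, 2.5122, 4.3896].


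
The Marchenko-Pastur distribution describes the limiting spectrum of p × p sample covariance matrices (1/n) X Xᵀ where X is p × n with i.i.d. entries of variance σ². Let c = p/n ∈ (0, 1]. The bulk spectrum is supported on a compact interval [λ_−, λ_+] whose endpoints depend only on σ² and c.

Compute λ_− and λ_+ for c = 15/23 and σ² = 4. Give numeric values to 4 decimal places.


c = 15/23 = 0.652174; √c = 0.807573.
λ_− = σ² (1 − √c)² = 4 · (1 − 0.807573)² = 4 · (0.192427)² = 0.148113.
λ_+ = σ² (1 + √c)² = 4 · (1 + 0.807573)² = 4 · (1.807573)² = 13.069278.

Rounded to 4 decimal places: λ_− ≈ 0.1481, λ_+ ≈ 13.0693.


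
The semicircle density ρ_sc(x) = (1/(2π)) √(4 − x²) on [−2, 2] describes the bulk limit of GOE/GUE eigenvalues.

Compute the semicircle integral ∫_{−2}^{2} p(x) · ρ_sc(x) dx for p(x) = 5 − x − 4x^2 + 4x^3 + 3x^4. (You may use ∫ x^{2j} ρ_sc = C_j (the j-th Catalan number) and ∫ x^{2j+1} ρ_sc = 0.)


Write p(x) = Σ a_i x^i, split into monomials and integrate each against ρ_sc separately.
Using ∫ x^{2j} ρ_sc = C_j = (1/(j+1)) C(2j, j) (Catalan numbers) and ∫ x^{2j+1} ρ_sc = 0 (odd monomials vanish by symmetry):
  i = 0 (even): a_0 · C_{0} = 5 · 1 = 5
  i = 1 (odd): ∫ x^1 ρ_sc = 0 (vanishes)
  i = 2 (even): a_2 · C_{1} = -4 · 1 = -4
  i = 3 (odd): ∫ x^3 ρ_sc = 0 (vanishes)
  i = 4 (even): a_4 · C_{2} = 3 · 2 = 6

Summing the contributions: ∫_{−2}^{2} p(x) ρ_sc(x) dx = 5 + (-4) + 6 = 7.


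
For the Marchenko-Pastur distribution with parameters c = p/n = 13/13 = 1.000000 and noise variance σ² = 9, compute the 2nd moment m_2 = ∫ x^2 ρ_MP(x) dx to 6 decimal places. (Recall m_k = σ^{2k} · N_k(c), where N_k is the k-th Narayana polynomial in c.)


E[X²] = σ⁴ (1 + c) (second MP moment). With σ² = 9 (so σ⁴ = 81) and c = 13/13 = 1.000000: E[X²] = 81 · (1 + 1.000000) = 81 · 2.000000.

So E[X^2] = 162.000000.


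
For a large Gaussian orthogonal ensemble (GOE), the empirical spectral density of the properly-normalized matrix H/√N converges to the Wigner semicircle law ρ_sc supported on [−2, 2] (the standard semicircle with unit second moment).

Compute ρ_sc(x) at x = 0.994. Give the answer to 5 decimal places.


ρ_sc(x) = (1/(2π)) √(4 − x²). With x = 0.994:
  4 − x² = 4 − (0.994)² = 4 − 0.988036 = 3.011964.
  √(4 − x²) = 1.735501.
  1/(2π) = 0.159155.
  ρ_sc(0.994) = 0.159155 · 1.735501 = 0.276214.

Rounded to 5 decimal places: ρ_sc(0.994) ≈ 0.27621.


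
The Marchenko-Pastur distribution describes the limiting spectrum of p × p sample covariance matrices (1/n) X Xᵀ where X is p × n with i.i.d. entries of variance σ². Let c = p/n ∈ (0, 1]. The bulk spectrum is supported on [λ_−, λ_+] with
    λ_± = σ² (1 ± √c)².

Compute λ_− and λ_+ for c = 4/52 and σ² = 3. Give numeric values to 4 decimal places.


c = 4/52 = 0.076923; √c = 0.277350.
λ_− = σ² (1 − √c)² = 3 · (1 − 0.277350)² = 3 · (0.722650)² = 1.566669.
λ_+ = σ² (1 + √c)² = 3 · (1 + 0.277350)² = 3 · (1.277350)² = 4.894870.

Rounded to 4 decimal places: λ_− ≈ 1.5667, λ_+ ≈ 4.8949.


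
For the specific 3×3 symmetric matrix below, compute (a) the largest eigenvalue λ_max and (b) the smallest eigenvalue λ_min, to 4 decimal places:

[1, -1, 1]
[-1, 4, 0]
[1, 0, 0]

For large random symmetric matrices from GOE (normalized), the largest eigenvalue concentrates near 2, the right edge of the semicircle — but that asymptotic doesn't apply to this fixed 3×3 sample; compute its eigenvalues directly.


Since M is real symmetric, all three eigenvalues are real; they are the roots of det(λI − M) = λ³ − (tr M) λ² + s λ − det M, where s is the sum of the principal 2×2 minors.
tr M = 1 + 4 + 0 = 5.
s = (1·4 − (-1)²) + (1·0 − 1²) + (4·0 − 0²) = 3 + (-1) + 0 = 2.
det M (expand along row 1) = 1·0 − (-1)·0 + 1·(-4) = -4.
Characteristic polynomial: λ³ − 5λ² + 2λ + 4 = 0.
Substitute λ = y + (tr M)/3 = y + 1.666667 to remove the quadratic term: y³ + p·y + q = 0 with p = s − (tr M)²/3 = -6.333333 and q = −2(tr M)³/27 + (tr M)·s/3 − det M = -1.925926.
Three real roots ⇒ use the trigonometric (Viète) form: r = 2√(−p/3) = 2.905933, φ = arccos(3q/(p·r)) = arccos(0.313937) = 1.251459 rad.
y_k = r·cos(φ/3 − 2πk/3) for k = 0, 1, 2 gives y = 2.656738, -0.308740, -2.347997.
λ_k = y_k + 1.666667 gives λ = 4.3234, 1.3579, -0.6813 (check: the sum is 5.0000 = tr M).

Hence λ_max = 4.3234 and λ_min = -0.6813.


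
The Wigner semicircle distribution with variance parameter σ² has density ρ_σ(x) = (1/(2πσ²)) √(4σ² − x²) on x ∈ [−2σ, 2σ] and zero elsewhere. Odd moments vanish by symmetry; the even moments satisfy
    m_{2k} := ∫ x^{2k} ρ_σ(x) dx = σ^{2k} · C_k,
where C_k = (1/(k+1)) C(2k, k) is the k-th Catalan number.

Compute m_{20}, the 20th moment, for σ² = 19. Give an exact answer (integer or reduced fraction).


By the scaled semicircle moment identity, m_{2k} = σ^{2k} · C_k with k = 10.
C_10 = (1/(k+1)) · C(2k, k) = (1/11) · C(20, 10) = (1/11) · 184756 = 16796.
σ^{2k} = (σ²)^k = (19)^10 = 6131066257801.

Therefore m_{20} = σ^{20} · C_10 = 6131066257801 · 16796 = 102977388866025596.


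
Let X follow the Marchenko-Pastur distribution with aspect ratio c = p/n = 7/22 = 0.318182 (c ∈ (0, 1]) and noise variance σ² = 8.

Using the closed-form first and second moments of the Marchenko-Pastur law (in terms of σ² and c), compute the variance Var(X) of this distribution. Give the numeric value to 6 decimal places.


Recall the MP moments m_1 = E[X] = σ² and m_2 = E[X²] = σ⁴ (1 + c).
m_1 = E[X] = σ² = 8, so m_1² = 64.
m_2 = E[X²] = σ⁴ (1 + c) = 64 · (1 + 0.318182) = 64 · 1.318182 = 84.363636.
(Note m_2 − m_1² simplifies to c · σ⁴ = 0.318182 · 64.)

Var(X) = m_2 − m_1² = 84.363636 − 64 = 20.363636.


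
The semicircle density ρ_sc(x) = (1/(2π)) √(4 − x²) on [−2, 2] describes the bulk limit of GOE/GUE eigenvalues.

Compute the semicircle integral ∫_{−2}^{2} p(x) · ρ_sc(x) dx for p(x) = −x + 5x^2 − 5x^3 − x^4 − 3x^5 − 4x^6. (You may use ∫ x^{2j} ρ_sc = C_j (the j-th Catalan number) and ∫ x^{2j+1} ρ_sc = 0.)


Write p(x) = Σ a_i x^i, split into monomials and integrate each against ρ_sc separately.
Using ∫ x^{2j} ρ_sc = C_j = (1/(j+1)) C(2j, j) (Catalan numbers) and ∫ x^{2j+1} ρ_sc = 0 (odd monomials vanish by symmetry):
  i = 1 (odd): ∫ x^1 ρ_sc = 0 (vanishes)
  i = 2 (even): a_2 · C_{1} = 5 · 1 = 5
  i = 3 (odd): ∫ x^3 ρ_sc = 0 (vanishes)
  i = 4 (even): a_4 · C_{2} = -1 · 2 = -2
  i = 5 (odd): ∫ x^5 ρ_sc = 0 (vanishes)
  i = 6 (even): a_6 · C_{3} = -4 · 5 = -20

Summing the contributions: ∫_{−2}^{2} p(x) ρ_sc(x) dx = 5 + (-2) + (-20) = -17.


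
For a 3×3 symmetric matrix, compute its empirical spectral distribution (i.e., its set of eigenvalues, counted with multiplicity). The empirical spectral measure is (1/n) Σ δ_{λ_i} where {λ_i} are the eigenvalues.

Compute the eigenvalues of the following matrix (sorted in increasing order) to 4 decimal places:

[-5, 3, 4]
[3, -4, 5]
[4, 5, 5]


Since M is real symmetric, all three eigenvalues are real; they are the roots of det(λI − M) = λ³ − (tr M) λ² + s λ − det M, where s is the sum of the principal 2×2 minors.
tr M = -5 + (-4) + 5 = -4.
s = ((-5)·(-4) − 3²) + ((-5)·5 − 4²) + ((-4)·5 − 5²) = 11 + (-41) + (-45) = -75.
det M (expand along row 1) = (-5)·(-45) − 3·(-5) + 4·31 = 364.
Characteristic polynomial: λ³ + 4λ² − 75λ − 364 = 0.
Substitute λ = y + (tr M)/3 = y − 1.333333 to remove the quadratic term: y³ + p·y + q = 0 with p = s − (tr M)²/3 = -80.333333 and q = −2(tr M)³/27 + (tr M)·s/3 − det M = -259.259259.
Three real roots ⇒ use the trigonometric (Viète) form: r = 2√(−p/3) = 10.349450, φ = arccos(3q/(p·r)) = arccos(0.935497) = 0.361133 rad.
y_k = r·cos(φ/3 − 2πk/3) for k = 0, 1, 2 gives y = 10.274555, -4.060950, -6.213604.
λ_k = y_k − 1.333333 gives λ = 8.9412, -5.3943, -7.5469 (check: the sum is -4.0000 = tr M).

Eigenvalues sorted in increasing order: [-7.5469, -5.3943, 8.9412].


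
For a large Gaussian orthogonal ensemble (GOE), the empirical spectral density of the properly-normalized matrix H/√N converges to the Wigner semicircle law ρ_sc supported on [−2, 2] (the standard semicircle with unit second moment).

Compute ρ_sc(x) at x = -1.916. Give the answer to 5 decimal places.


ρ_sc(x) = (1/(2π)) √(4 − x²). With x = -1.916:
  4 − x² = 4 − (-1.916)² = 4 − 3.671056 = 0.328944.
  √(4 − x²) = 0.573536.
  1/(2π) = 0.159155.
  ρ_sc(-1.916) = 0.159155 · 0.573536 = 0.091281.

Rounded to 5 decimal places: ρ_sc(-1.916) ≈ 0.09128.


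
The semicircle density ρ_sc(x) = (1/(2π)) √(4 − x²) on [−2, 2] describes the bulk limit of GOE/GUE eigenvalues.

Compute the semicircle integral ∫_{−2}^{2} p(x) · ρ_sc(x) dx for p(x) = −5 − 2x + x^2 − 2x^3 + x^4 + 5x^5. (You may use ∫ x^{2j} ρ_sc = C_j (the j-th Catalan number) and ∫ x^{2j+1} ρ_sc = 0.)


Write p(x) = Σ a_i x^i, split into monomials and integrate each against ρ_sc separately.
Using ∫ x^{2j} ρ_sc = C_j = (1/(j+1)) C(2j, j) (Catalan numbers) and ∫ x^{2j+1} ρ_sc = 0 (odd monomials vanish by symmetry):
  i = 0 (even): a_0 · C_{0} = -5 · 1 = -5
  i = 1 (odd): ∫ x^1 ρ_sc = 0 (vanishes)
  i = 2 (even): a_2 · C_{1} = 1 · 1 = 1
  i = 3 (odd): ∫ x^3 ρ_sc = 0 (vanishes)
  i = 4 (even): a_4 · C_{2} = 1 · 2 = 2
  i = 5 (odd): ∫ x^5 ρ_sc = 0 (vanishes)

Summing the contributions: ∫_{−2}^{2} p(x) ρ_sc(x) dx = (-5) + 1 + 2 = -2.


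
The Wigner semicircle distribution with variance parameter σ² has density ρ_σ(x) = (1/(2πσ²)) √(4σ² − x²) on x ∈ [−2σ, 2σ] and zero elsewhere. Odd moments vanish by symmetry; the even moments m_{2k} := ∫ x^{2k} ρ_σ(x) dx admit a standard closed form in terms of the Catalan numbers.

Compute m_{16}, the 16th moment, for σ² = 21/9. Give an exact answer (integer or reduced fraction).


By the scaled semicircle moment identity, m_{2k} = σ^{2k} · C_k with k = 8.
C_8 = (1/(k+1)) · C(2k, k) = (1/9) · C(16, 8) = (1/9) · 12870 = 1430.
σ^{2k} = (σ²)^k = (21/9)^8 = 5764801/6561.

Therefore m_{16} = σ^{16} · C_8 = (5764801/6561) · 1430 = 8243665430/6561.


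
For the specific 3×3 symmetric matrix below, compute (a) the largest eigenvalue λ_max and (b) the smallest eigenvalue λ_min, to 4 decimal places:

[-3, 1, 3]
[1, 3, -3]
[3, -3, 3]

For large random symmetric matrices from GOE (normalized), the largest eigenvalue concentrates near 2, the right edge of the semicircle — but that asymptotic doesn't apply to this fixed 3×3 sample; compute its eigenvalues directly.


Since M is real symmetric, all three eigenvalues are real; they are the roots of det(λI − M) = λ³ − (tr M) λ² + s λ − det M, where s is the sum of the principal 2×2 minors.
tr M = -3 + 3 + 3 = 3.
s = ((-3)·3 − 1²) + ((-3)·3 − 3²) + (3·3 − (-3)²) = -10 + (-18) + 0 = -28.
det M (expand along row 1) = (-3)·0 − 1·12 + 3·(-12) = -48.
Characteristic polynomial: λ³ − 3λ² − 28λ + 48 = 0.
Substitute λ = y + (tr M)/3 = y + 1.000000 to remove the quadratic term: y³ + p·y + q = 0 with p = s − (tr M)²/3 = -31.000000 and q = −2(tr M)³/27 + (tr M)·s/3 − det M = 18.000000.
Three real roots ⇒ use the trigonometric (Viète) form: r = 2√(−p/3) = 6.429101, φ = arccos(3q/(p·r)) = arccos(-0.270945) = 1.845171 rad.
y_k = r·cos(φ/3 − 2πk/3) for k = 0, 1, 2 gives y = 5.250907, 0.587176, -5.838082.
λ_k = y_k + 1.000000 gives λ = 6.2509, 1.5872, -4.8381 (check: the sum is 3.0000 = tr M).

Hence λ_max = 6.2509 and λ_min = -4.8381.


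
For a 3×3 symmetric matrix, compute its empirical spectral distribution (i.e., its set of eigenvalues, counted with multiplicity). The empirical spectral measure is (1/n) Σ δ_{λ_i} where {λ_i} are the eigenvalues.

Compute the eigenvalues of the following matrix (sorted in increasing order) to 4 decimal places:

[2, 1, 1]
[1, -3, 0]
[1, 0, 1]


Since M is real symmetric, all three eigenvalues are real; they are the roots of det(λI − M) = λ³ − (tr M) λ² + s λ − det M, where s is the sum of the principal 2×2 minors.
tr M = 2 + (-3) + 1 = 0.
s = (2·(-3) − 1²) + (2·1 − 1²) + ((-3)·1 − 0²) = -7 + 1 + (-3) = -9.
det M (expand along row 1) = 2·(-3) − 1·1 + 1·3 = -4.
Characteristic polynomial: λ³ − 9λ + 4 = 0.
Substitute λ = y + (tr M)/3 = y + 0.000000 to remove the quadratic term: y³ + p·y + q = 0 with p = s − (tr M)²/3 = -9.000000 and q = −2(tr M)³/27 + (tr M)·s/3 − det M = 4.000000.
Three real roots ⇒ use the trigonometric (Viète) form: r = 2√(−p/3) = 3.464102, φ = arccos(3q/(p·r)) = arccos(-0.384900) = 1.965896 rad.
y_k = r·cos(φ/3 − 2πk/3) for k = 0, 1, 2 gives y = 2.746568, 0.454904, -3.201472.
λ_k = y_k + 0.000000 gives λ = 2.7466, 0.4549, -3.2015 (check: the sum is 0.0000 = tr M).

Eigenvalues sorted in increasing order: [-3.2015, 0.4549, 2.7466].


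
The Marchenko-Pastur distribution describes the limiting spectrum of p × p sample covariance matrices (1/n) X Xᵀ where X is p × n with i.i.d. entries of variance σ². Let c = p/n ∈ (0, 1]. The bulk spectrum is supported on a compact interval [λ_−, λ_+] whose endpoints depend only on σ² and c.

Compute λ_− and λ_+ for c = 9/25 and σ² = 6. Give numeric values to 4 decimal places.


c = 9/25 = 0.360000; √c = 0.600000.
λ_− = σ² (1 − √c)² = 6 · (1 − 0.600000)² = 6 · (0.400000)² = 0.960000.
λ_+ = σ² (1 + √c)² = 6 · (1 + 0.600000)² = 6 · (1.600000)² = 15.360000.

Rounded to 4 decimal places: λ_− ≈ 0.9600, λ_+ ≈ 15.3600.


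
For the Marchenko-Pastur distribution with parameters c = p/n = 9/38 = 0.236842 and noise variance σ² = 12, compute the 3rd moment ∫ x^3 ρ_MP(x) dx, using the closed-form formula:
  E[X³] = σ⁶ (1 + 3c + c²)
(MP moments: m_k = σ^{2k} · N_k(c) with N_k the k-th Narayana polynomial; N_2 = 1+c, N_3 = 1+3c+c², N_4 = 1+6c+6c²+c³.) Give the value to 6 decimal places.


E[X³] = σ⁶ (1 + 3c + c²) (third MP moment). With σ² = 12 (so σ⁶ = 1728) and c = 9/38 = 0.236842: E[X³] = 1728 · (1 + 3·0.236842 + (0.236842)²) = 1728 · 1.766620.

So E[X^3] = 3052.720222.


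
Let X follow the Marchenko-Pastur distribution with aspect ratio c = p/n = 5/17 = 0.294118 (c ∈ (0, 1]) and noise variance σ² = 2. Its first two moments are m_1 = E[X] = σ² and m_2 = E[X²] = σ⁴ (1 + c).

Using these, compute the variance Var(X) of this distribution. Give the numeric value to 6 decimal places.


m_1 = E[X] = σ² = 2, so m_1² = 4.
m_2 = E[X²] = σ⁴ (1 + c) = 4 · (1 + 0.294118) = 4 · 1.294118 = 5.176471.
(Note m_2 − m_1² simplifies to c · σ⁴ = 0.294118 · 4.)

Var(X) = m_2 − m_1² = 5.176471 − 4 = 1.176471.


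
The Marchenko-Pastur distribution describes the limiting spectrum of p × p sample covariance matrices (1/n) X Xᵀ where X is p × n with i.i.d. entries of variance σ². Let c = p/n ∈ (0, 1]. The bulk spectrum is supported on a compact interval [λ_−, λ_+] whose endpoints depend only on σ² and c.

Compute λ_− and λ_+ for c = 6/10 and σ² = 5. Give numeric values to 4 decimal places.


c = 6/10 = 0.600000; √c = 0.774597.
λ_− = σ² (1 − √c)² = 5 · (1 − 0.774597)² = 5 · (0.225403)² = 0.254033.
λ_+ = σ² (1 + √c)² = 5 · (1 + 0.774597)² = 5 · (1.774597)² = 15.745967.

Rounded to 4 decimal places: λ_− ≈ 0.2540, λ_+ ≈ 15.7460.


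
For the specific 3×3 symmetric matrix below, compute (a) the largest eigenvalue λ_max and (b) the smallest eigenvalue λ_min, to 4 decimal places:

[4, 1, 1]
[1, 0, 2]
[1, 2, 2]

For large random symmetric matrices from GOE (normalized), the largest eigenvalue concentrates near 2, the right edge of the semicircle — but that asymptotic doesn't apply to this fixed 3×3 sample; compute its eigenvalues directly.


Since M is real symmetric, all three eigenvalues are real; they are the roots of det(λI − M) = λ³ − (tr M) λ² + s λ − det M, where s is the sum of the principal 2×2 minors.
tr M = 4 + 0 + 2 = 6.
s = (4·0 − 1²) + (4·2 − 1²) + (0·2 − 2²) = -1 + 7 + (-4) = 2.
det M (expand along row 1) = 4·(-4) − 1·0 + 1·2 = -14.
Characteristic polynomial: λ³ − 6λ² + 2λ + 14 = 0.
Substitute λ = y + (tr M)/3 = y + 2.000000 to remove the quadratic term: y³ + p·y + q = 0 with p = s − (tr M)²/3 = -10.000000 and q = −2(tr M)³/27 + (tr M)·s/3 − det M = 2.000000.
Three real roots ⇒ use the trigonometric (Viète) form: r = 2√(−p/3) = 3.651484, φ = arccos(3q/(p·r)) = arccos(-0.164317) = 1.735862 rad.
y_k = r·cos(φ/3 − 2πk/3) for k = 0, 1, 2 gives y = 3.057087, 0.200810, -3.257897.
λ_k = y_k + 2.000000 gives λ = 5.0571, 2.2008, -1.2579 (check: the sum is 6.0000 = tr M).

Hence λ_max = 5.0571 and λ_min = -1.2579.


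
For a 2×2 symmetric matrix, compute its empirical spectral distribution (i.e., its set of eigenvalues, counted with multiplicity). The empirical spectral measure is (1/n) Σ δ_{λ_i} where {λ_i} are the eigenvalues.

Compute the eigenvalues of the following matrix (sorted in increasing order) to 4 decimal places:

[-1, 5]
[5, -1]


Since M is real symmetric, both eigenvalues are real; they are the roots of det(λI − M) = λ² − (tr M) λ + det M.
tr M = -1 + (-1) = -2.
det M = (-1)·(-1) − 5² = 1 − 25 = -24.
Characteristic polynomial: λ² + 2λ − 24 = 0.
Discriminant Δ = (tr M)² − 4·det M = 4 − (-96) = 100; √Δ = 10.000000.
λ = (tr M ± √Δ)/2 = (-2 ± 10.000000)/2, giving (tr M − √Δ)/2 = -6.0000 and (tr M + √Δ)/2 = 4.0000.

Eigenvalues sorted in increasing order: [-6.0000, 4.0000].


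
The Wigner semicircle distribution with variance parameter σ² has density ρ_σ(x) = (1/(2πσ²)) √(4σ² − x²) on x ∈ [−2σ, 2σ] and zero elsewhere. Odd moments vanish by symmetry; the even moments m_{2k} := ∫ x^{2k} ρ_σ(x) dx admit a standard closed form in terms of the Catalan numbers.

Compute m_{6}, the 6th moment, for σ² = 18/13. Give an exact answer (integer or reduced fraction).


By the scaled semicircle moment identity, m_{2k} = σ^{2k} · C_k with k = 3.
C_3 = (1/(k+1)) · C(2k, k) = (1/4) · C(6, 3) = (1/4) · 20 = 5.
σ^{2k} = (σ²)^k = (18/13)^3 = 5832/2197.

Therefore m_{6} = σ^{6} · C_3 = (5832/2197) · 5 = 29160/2197.


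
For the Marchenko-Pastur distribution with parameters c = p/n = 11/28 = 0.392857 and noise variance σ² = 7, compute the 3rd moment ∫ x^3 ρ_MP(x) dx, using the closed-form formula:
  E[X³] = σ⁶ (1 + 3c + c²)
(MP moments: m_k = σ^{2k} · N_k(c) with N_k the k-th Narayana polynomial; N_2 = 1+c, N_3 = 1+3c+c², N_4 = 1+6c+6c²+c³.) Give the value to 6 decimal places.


E[X³] = σ⁶ (1 + 3c + c²) (third MP moment). With σ² = 7 (so σ⁶ = 343) and c = 11/28 = 0.392857: E[X³] = 343 · (1 + 3·0.392857 + (0.392857)²) = 343 · 2.332908.

So E[X^3] = 800.187500.


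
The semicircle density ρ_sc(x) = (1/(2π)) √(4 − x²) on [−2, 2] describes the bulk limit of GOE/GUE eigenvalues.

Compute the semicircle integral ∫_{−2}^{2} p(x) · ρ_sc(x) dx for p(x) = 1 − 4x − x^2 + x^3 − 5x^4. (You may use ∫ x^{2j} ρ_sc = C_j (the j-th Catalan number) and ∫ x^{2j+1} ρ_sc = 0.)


Write p(x) = Σ a_i x^i, split into monomials and integrate each against ρ_sc separately.
Using ∫ x^{2j} ρ_sc = C_j = (1/(j+1)) C(2j, j) (Catalan numbers) and ∫ x^{2j+1} ρ_sc = 0 (odd monomials vanish by symmetry):
  i = 0 (even): a_0 · C_{0} = 1 · 1 = 1
  i = 1 (odd): ∫ x^1 ρ_sc = 0 (vanishes)
  i = 2 (even): a_2 · C_{1} = -1 · 1 = -1
  i = 3 (odd): ∫ x^3 ρ_sc = 0 (vanishes)
  i = 4 (even): a_4 · C_{2} = -5 · 2 = -10

Summing the contributions: ∫_{−2}^{2} p(x) ρ_sc(x) dx = 1 + (-1) + (-10) = -10.


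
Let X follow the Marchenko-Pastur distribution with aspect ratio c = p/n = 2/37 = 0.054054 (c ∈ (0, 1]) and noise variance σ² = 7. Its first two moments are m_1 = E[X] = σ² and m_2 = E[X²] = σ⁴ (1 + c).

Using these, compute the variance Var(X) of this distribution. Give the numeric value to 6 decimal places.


m_1 = E[X] = σ² = 7, so m_1² = 49.
m_2 = E[X²] = σ⁴ (1 + c) = 49 · (1 + 0.054054) = 49 · 1.054054 = 51.648649.
(Note m_2 − m_1² simplifies to c · σ⁴ = 0.054054 · 49.)

Var(X) = m_2 − m_1² = 51.648649 − 49 = 2.648649.


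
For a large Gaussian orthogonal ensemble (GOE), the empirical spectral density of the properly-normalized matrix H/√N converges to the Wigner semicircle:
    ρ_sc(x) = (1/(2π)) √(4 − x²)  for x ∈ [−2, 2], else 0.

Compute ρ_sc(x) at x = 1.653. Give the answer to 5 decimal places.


ρ_sc(x) = (1/(2π)) √(4 − x²). With x = 1.653:
  4 − x² = 4 − (1.653)² = 4 − 2.732409 = 1.267591.
  √(4 − x²) = 1.125873.
  1/(2π) = 0.159155.
  ρ_sc(1.653) = 0.159155 · 1.125873 = 0.179188.

Rounded to 5 decimal places: ρ_sc(1.653) ≈ 0.17919.


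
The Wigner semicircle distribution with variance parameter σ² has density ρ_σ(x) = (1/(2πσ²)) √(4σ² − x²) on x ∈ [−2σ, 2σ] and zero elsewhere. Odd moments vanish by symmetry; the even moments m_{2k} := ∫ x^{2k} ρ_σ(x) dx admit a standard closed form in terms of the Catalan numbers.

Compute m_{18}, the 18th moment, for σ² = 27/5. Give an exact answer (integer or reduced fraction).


By the scaled semicircle moment identity, m_{2k} = σ^{2k} · C_k with k = 9.
C_9 = (1/(k+1)) · C(2k, k) = (1/10) · C(18, 9) = (1/10) · 48620 = 4862.
σ^{2k} = (σ²)^k = (27/5)^9 = 7625597484987/1953125.

Therefore m_{18} = σ^{18} · C_9 = (7625597484987/1953125) · 4862 = 37075654972006794/1953125.


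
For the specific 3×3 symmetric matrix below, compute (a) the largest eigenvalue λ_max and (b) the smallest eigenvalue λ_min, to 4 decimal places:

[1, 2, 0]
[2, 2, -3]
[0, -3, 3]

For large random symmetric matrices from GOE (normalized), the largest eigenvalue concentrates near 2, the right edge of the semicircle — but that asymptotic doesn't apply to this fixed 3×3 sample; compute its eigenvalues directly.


Since M is real symmetric, all three eigenvalues are real; they are the roots of det(λI − M) = λ³ − (tr M) λ² + s λ − det M, where s is the sum of the principal 2×2 minors.
tr M = 1 + 2 + 3 = 6.
s = (1·2 − 2²) + (1·3 − 0²) + (2·3 − (-3)²) = -2 + 3 + (-3) = -2.
det M (expand along row 1) = 1·(-3) − 2·6 + 0·(-6) = -15.
Characteristic polynomial: λ³ − 6λ² − 2λ + 15 = 0.
Substitute λ = y + (tr M)/3 = y + 2.000000 to remove the quadratic term: y³ + p·y + q = 0 with p = s − (tr M)²/3 = -14.000000 and q = −2(tr M)³/27 + (tr M)·s/3 − det M = -5.000000.
Three real roots ⇒ use the trigonometric (Viète) form: r = 2√(−p/3) = 4.320494, φ = arccos(3q/(p·r)) = arccos(0.247988) = 1.320194 rad.
y_k = r·cos(φ/3 − 2πk/3) for k = 0, 1, 2 gives y = 3.908855, -0.360489, -3.548366.
λ_k = y_k + 2.000000 gives λ = 5.9089, 1.6395, -1.5484 (check: the sum is 6.0000 = tr M).

Hence λ_max = 5.9089 and λ_min = -1.5484.


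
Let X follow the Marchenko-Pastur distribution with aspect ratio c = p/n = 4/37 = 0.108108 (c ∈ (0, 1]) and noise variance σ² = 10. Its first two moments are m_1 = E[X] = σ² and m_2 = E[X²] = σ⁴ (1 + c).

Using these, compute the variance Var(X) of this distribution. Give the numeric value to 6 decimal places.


m_1 = E[X] = σ² = 10, so m_1² = 100.
m_2 = E[X²] = σ⁴ (1 + c) = 100 · (1 + 0.108108) = 100 · 1.108108 = 110.810811.
(Note m_2 − m_1² simplifies to c · σ⁴ = 0.108108 · 100.)

Var(X) = m_2 − m_1² = 110.810811 − 100 = 10.810811.


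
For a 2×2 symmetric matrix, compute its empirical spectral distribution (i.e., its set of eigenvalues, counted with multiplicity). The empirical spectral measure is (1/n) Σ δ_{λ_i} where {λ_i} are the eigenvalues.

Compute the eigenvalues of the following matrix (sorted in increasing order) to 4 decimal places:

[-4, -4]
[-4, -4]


Since M is real symmetric, both eigenvalues are real; they are the roots of det(λI − M) = λ² − (tr M) λ + det M.
tr M = -4 + (-4) = -8.
det M = (-4)·(-4) − (-4)² = 16 − 16 = 0.
Characteristic polynomial: λ² + 8λ = 0.
Discriminant Δ = (tr M)² − 4·det M = 64 − 0 = 64; √Δ = 8.000000.
λ = (tr M ± √Δ)/2 = (-8 ± 8.000000)/2, giving (tr M − √Δ)/2 = -8.0000 and (tr M + √Δ)/2 = 0.0000.

Eigenvalues sorted in increasing order: [-8.0000, 0.0000].


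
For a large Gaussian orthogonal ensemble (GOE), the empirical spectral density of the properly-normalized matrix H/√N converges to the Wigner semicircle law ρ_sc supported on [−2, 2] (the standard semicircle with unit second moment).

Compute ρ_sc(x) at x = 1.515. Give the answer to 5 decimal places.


ρ_sc(x) = (1/(2π)) √(4 − x²). With x = 1.515:
  4 − x² = 4 − (1.515)² = 4 − 2.295225 = 1.704775.
  √(4 − x²) = 1.305670.
  1/(2π) = 0.159155.
  ρ_sc(1.515) = 0.159155 · 1.305670 = 0.207804.

Rounded to 5 decimal places: ρ_sc(1.515) ≈ 0.20780.


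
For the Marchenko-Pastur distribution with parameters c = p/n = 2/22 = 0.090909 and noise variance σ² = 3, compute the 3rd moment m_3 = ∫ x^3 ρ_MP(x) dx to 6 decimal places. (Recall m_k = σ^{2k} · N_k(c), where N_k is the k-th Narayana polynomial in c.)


E[X³] = σ⁶ (1 + 3c + c²) (third MP moment). With σ² = 3 (so σ⁶ = 27) and c = 2/22 = 0.090909: E[X³] = 27 · (1 + 3·0.090909 + (0.090909)²) = 27 · 1.280992.

So E[X^3] = 34.586777.


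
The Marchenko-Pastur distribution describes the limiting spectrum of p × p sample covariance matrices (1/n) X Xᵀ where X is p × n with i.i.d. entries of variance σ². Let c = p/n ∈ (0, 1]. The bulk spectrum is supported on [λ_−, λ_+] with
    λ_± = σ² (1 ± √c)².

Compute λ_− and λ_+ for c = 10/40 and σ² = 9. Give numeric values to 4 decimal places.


c = 10/40 = 0.250000; √c = 0.500000.
λ_− = σ² (1 − √c)² = 9 · (1 − 0.500000)² = 9 · (0.500000)² = 2.250000.
λ_+ = σ² (1 + √c)² = 9 · (1 + 0.500000)² = 9 · (1.500000)² = 20.250000.

Rounded to 4 decimal places: λ_− ≈ 2.2500, λ_+ ≈ 20.2500.


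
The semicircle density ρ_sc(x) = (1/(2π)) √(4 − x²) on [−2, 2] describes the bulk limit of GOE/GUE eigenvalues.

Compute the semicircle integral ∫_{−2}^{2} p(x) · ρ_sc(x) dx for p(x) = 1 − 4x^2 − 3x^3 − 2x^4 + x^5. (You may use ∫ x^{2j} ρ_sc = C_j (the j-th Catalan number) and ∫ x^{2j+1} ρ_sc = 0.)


Write p(x) = Σ a_i x^i, split into monomials and integrate each against ρ_sc separately.
Using ∫ x^{2j} ρ_sc = C_j = (1/(j+1)) C(2j, j) (Catalan numbers) and ∫ x^{2j+1} ρ_sc = 0 (odd monomials vanish by symmetry):
  i = 0 (even): a_0 · C_{0} = 1 · 1 = 1
  i = 2 (even): a_2 · C_{1} = -4 · 1 = -4
  i = 3 (odd): ∫ x^3 ρ_sc = 0 (vanishes)
  i = 4 (even): a_4 · C_{2} = -2 · 2 = -4
  i = 5 (odd): ∫ x^5 ρ_sc = 0 (vanishes)

Summing the contributions: ∫_{−2}^{2} p(x) ρ_sc(x) dx = 1 + (-4) + (-4) = -7.


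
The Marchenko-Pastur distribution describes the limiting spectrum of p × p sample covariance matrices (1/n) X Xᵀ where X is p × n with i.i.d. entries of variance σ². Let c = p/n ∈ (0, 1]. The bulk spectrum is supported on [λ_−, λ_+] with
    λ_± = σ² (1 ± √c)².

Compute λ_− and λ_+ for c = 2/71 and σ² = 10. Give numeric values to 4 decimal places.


c = 2/71 = 0.028169; √c = 0.167836.
λ_− = σ² (1 − √c)² = 10 · (1 − 0.167836)² = 10 · (0.832164)² = 6.924965.
λ_+ = σ² (1 + √c)² = 10 · (1 + 0.167836)² = 10 · (1.167836)² = 13.638416.

Rounded to 4 decimal places: λ_− ≈ 6.9250, λ_+ ≈ 13.6384.
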